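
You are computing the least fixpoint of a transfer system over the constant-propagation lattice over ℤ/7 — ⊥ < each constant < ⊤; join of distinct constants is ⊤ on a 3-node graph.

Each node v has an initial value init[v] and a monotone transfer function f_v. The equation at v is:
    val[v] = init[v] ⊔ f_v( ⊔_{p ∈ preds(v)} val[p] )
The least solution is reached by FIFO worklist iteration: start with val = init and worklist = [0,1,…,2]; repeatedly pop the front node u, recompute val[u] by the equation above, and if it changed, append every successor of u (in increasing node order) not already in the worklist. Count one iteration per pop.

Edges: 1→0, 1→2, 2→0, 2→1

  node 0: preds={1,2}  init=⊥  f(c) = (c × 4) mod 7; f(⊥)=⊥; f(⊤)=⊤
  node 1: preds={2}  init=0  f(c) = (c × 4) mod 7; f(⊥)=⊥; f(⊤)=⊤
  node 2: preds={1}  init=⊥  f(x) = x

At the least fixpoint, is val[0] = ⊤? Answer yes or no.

no

Trace (5 dequeues):
  [1] u=0 | in 0 | out 0 | prev ⊥ | push {}
  [2] u=1 | in ⊥ | out 0 | ==
  [3] u=2 | in 0 | out 0 | prev ⊥ | push {0,1}
  [4] u=0 | in 0 | out 0 | ==
  [5] u=1 | in 0 | out 0 | ==

Converged values:
  [0] 0
  [1] 0
  [2] 0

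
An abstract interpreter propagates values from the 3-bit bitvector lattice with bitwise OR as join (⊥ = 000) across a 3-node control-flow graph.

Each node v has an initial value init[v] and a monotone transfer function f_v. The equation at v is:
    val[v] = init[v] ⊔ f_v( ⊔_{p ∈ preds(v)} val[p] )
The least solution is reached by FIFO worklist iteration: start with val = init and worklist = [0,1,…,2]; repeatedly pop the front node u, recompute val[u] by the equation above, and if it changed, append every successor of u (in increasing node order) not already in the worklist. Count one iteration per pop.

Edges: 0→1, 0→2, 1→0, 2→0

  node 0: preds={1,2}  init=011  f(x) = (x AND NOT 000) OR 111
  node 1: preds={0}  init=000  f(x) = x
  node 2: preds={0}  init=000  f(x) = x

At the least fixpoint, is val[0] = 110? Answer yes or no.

no

Worklist (4 pops):
  #1 pop 0: in=000 → 111 (was 011); enqueue []
  #2 pop 1: in=111 → 111 (was 000); enqueue [0]
  #3 pop 2: in=111 → 111 (was 000); enqueue []
  #4 pop 0: in=111 → 111 (no change)

Fixpoint:
  val[0] = 111
  val[1] = 111
  val[2] = 111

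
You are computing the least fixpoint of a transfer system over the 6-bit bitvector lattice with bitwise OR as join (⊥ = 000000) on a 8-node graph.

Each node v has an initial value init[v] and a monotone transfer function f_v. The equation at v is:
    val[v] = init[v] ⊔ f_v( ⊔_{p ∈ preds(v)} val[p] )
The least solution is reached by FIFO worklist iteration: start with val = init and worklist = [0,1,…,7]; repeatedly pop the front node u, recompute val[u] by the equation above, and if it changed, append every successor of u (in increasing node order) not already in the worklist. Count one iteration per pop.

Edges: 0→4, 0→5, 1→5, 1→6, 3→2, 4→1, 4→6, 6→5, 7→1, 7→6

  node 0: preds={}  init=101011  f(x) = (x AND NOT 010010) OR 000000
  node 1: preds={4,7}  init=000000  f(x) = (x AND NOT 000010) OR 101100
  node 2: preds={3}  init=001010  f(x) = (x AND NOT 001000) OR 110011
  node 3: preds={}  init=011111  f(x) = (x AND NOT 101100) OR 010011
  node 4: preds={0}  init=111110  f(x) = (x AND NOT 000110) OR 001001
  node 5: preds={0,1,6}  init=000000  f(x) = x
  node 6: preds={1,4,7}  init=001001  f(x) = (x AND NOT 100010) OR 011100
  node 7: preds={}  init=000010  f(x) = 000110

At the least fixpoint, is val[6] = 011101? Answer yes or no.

yes

Worklist (11 pops):
  #1 pop 0: in=000000 → 101011 (no change)
  #2 pop 1: in=111110 → 111100 (was 000000); enqueue []
  #3 pop 2: in=011111 → 111111 (was 001010); enqueue []
  #4 pop 3: in=000000 → 011111 (no change)
  #5 pop 4: in=101011 → 111111 (was 111110); enqueue [1]
  #6 pop 5: in=111111 → 111111 (was 000000); enqueue []
  #7 pop 6: in=111111 → 011101 (was 001001); enqueue [5]
  #8 pop 7: in=000000 → 000110 (was 000010); enqueue [6]
  #9 pop 1: in=111111 → 111101 (was 111100); enqueue []
  #10 pop 5: in=111111 → 111111 (no change)
  #11 pop 6: in=111111 → 011101 (no change)

Fixpoint:
  val[0] = 101011
  val[1] = 111101
  val[2] = 111111
  val[3] = 011111
  val[4] = 111111
  val[5] = 111111
  val[6] = 011101
  val[7] = 000110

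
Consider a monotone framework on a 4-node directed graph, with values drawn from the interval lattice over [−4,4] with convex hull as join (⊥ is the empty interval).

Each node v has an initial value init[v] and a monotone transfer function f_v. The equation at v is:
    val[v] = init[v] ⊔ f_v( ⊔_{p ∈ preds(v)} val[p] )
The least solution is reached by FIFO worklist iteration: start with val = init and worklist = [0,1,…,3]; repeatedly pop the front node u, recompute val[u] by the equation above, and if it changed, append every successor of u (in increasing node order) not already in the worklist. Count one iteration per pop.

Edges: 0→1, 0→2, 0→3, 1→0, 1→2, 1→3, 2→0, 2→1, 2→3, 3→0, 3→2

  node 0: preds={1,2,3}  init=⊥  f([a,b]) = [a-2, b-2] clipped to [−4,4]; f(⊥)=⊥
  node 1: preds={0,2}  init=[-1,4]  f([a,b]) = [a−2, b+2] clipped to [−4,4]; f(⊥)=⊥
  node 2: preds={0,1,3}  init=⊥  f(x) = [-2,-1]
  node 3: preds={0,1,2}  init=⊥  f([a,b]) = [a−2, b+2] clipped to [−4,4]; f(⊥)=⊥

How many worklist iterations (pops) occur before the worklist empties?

Iteration log — 8 steps:
  step 1. node 0  ⊔preds=[-1,4]  new=[-3,2]  old=⊥  +wl: 
  step 2. node 1  ⊔preds=[-3,2]  new=[-4,4]  old=[-1,4]  +wl: 0
  step 3. node 2  ⊔preds=[-4,4]  new=[-2,-1]  old=⊥  +wl: 1
  step 4. node 3  ⊔preds=[-4,4]  new=[-4,4]  old=⊥  +wl: 2
  step 5. node 0  ⊔preds=[-4,4]  new=[-4,2]  old=[-3,2]  +wl: 3
  step 6. node 1  ⊔preds=[-4,2]  new=[-4,4]  stable
  step 7. node 2  ⊔preds=[-4,4]  new=[-2,-1]  stable
  step 8. node 3  ⊔preds=[-4,4]  new=[-4,4]  stable

Least fixpoint reached:
  node 0: [-4,2]
  node 1: [-4,4]
  node 2: [-2,-1]
  node 3: [-4,4]

8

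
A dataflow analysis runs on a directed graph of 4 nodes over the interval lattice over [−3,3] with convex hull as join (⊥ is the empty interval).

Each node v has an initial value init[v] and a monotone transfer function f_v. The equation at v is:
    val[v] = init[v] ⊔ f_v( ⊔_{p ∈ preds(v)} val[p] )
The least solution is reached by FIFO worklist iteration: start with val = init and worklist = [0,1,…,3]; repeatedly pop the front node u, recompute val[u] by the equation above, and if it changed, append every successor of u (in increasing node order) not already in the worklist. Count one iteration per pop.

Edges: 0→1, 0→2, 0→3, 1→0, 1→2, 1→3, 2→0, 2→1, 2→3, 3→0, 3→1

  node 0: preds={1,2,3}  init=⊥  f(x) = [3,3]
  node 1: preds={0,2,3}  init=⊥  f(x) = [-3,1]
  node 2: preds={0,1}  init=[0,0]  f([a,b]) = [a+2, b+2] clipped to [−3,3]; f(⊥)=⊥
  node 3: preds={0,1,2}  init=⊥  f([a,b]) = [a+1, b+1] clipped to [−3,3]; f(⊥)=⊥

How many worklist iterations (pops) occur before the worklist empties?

Worklist (6 pops):
  #1 pop 0: in=[0,0] → [3,3] (was ⊥); enqueue []
  #2 pop 1: in=[0,3] → [-3,1] (was ⊥); enqueue [0]
  #3 pop 2: in=[-3,3] → [-1,3] (was [0,0]); enqueue [1]
  #4 pop 3: in=[-3,3] → [-2,3] (was ⊥); enqueue []
  #5 pop 0: in=[-3,3] → [3,3] (no change)
  #6 pop 1: in=[-2,3] → [-3,1] (no change)

Fixpoint:
  val[0] = [3,3]
  val[1] = [-3,1]
  val[2] = [-1,3]
  val[3] = [-2,3]

6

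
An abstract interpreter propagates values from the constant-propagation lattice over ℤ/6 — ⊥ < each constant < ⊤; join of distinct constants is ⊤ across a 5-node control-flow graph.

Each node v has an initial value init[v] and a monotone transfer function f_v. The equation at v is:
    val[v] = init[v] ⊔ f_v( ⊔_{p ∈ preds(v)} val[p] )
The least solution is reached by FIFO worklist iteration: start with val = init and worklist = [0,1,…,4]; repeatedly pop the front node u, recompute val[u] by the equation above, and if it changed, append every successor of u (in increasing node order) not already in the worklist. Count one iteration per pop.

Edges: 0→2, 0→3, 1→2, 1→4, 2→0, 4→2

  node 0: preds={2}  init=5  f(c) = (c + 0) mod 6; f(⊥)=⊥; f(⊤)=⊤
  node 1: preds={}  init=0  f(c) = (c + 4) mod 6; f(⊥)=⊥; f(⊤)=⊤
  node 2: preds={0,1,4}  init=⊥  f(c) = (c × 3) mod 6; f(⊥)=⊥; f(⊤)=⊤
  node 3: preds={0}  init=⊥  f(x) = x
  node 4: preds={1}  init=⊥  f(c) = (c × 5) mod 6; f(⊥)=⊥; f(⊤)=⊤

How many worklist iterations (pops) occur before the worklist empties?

8

Trace (8 dequeues):
  [1] u=0 | in ⊥ | out 5 | ==
  [2] u=1 | in ⊥ | out 0 | ==
  [3] u=2 | in ⊤ | out ⊤ | prev ⊥ | push {0}
  [4] u=3 | in 5 | out 5 | prev ⊥ | push {}
  [5] u=4 | in 0 | out 0 | prev ⊥ | push {2}
  [6] u=0 | in ⊤ | out ⊤ | prev 5 | push {3}
  [7] u=2 | in ⊤ | out ⊤ | ==
  [8] u=3 | in ⊤ | out ⊤ | prev 5 | push {}

Converged values:
  [0] ⊤
  [1] 0
  [2] ⊤
  [3] ⊤
  [4] 0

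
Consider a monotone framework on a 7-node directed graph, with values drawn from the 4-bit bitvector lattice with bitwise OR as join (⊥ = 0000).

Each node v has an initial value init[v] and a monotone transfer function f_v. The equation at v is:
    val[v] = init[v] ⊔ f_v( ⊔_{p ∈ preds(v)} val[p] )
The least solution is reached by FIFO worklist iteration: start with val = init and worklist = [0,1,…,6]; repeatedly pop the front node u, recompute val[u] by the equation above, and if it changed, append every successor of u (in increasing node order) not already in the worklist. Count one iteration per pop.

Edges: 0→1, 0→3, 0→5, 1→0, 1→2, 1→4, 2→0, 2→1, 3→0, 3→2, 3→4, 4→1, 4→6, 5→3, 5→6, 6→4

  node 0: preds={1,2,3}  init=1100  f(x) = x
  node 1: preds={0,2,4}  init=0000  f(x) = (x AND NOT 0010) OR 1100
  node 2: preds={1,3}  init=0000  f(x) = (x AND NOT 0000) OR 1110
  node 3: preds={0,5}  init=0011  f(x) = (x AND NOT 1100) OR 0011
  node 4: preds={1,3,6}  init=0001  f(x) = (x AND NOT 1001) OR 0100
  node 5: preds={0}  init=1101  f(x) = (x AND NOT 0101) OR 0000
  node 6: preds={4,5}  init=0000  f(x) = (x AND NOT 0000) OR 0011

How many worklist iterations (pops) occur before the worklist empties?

11

Trace (11 dequeues):
  [1] u=0 | in 0011 | out 1111 | prev 1100 | push {}
  [2] u=1 | in 1111 | out 1101 | prev 0000 | push {0}
  [3] u=2 | in 1111 | out 1111 | prev 0000 | push {1}
  [4] u=3 | in 1111 | out 0011 | ==
  [5] u=4 | in 1111 | out 0111 | prev 0001 | push {}
  [6] u=5 | in 1111 | out 1111 | prev 1101 | push {3}
  [7] u=6 | in 1111 | out 1111 | prev 0000 | push {4}
  [8] u=0 | in 1111 | out 1111 | ==
  [9] u=1 | in 1111 | out 1101 | ==
  [10] u=3 | in 1111 | out 0011 | ==
  [11] u=4 | in 1111 | out 0111 | ==

Converged values:
  [0] 1111
  [1] 1101
  [2] 1111
  [3] 0011
  [4] 0111
  [5] 1111
  [6] 1111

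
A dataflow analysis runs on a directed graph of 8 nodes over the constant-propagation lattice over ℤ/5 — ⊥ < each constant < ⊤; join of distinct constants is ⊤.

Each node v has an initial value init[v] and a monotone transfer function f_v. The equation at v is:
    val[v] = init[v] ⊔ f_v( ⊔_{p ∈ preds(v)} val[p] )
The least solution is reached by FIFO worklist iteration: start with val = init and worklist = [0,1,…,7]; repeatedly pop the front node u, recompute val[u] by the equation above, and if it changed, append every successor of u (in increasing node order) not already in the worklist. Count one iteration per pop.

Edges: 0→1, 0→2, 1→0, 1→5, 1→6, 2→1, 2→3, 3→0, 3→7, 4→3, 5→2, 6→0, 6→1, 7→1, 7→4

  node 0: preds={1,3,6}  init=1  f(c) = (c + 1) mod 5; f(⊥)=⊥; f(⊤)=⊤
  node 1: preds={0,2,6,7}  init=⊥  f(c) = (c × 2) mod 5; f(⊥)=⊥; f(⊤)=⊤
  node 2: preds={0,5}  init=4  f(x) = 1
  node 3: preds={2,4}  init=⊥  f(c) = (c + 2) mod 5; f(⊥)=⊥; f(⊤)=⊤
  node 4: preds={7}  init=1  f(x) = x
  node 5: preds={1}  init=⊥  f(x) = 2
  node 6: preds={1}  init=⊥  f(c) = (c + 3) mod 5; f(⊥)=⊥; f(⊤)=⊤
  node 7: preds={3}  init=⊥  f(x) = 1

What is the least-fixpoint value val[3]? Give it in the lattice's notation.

⊤

Iteration log — 12 steps:
  step 1. node 0  ⊔preds=⊥  new=1  stable
  step 2. node 1  ⊔preds=⊤  new=⊤  old=⊥  +wl: 0
  step 3. node 2  ⊔preds=1  new=⊤  old=4  +wl: 1
  step 4. node 3  ⊔preds=⊤  new=⊤  old=⊥  +wl: 
  step 5. node 4  ⊔preds=⊥  new=1  stable
  step 6. node 5  ⊔preds=⊤  new=2  old=⊥  +wl: 2
  step 7. node 6  ⊔preds=⊤  new=⊤  old=⊥  +wl: 
  step 8. node 7  ⊔preds=⊤  new=1  old=⊥  +wl: 4
  step 9. node 0  ⊔preds=⊤  new=⊤  old=1  +wl: 
  step 10. node 1  ⊔preds=⊤  new=⊤  stable
  step 11. node 2  ⊔preds=⊤  new=⊤  stable
  step 12. node 4  ⊔preds=1  new=1  stable

Least fixpoint reached:
  node 0: ⊤
  node 1: ⊤
  node 2: ⊤
  node 3: ⊤
  node 4: 1
  node 5: 2
  node 6: ⊤
  node 7: 1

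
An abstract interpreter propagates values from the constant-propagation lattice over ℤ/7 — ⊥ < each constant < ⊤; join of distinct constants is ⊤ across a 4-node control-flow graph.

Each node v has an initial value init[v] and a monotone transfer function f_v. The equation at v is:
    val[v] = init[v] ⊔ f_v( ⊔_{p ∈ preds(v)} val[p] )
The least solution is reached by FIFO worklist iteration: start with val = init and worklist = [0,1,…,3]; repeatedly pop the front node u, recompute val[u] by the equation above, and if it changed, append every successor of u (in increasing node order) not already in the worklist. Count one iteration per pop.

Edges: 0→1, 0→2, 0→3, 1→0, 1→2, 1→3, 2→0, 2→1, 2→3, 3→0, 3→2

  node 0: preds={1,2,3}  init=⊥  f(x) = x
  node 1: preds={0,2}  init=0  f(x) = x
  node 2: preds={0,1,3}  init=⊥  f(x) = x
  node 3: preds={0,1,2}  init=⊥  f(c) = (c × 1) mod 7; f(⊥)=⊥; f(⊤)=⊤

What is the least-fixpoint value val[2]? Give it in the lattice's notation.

Worklist (7 pops):
  #1 pop 0: in=0 → 0 (was ⊥); enqueue []
  #2 pop 1: in=0 → 0 (no change)
  #3 pop 2: in=0 → 0 (was ⊥); enqueue [0,1]
  #4 pop 3: in=0 → 0 (was ⊥); enqueue [2]
  #5 pop 0: in=0 → 0 (no change)
  #6 pop 1: in=0 → 0 (no change)
  #7 pop 2: in=0 → 0 (no change)

Fixpoint:
  val[0] = 0
  val[1] = 0
  val[2] = 0
  val[3] = 0

0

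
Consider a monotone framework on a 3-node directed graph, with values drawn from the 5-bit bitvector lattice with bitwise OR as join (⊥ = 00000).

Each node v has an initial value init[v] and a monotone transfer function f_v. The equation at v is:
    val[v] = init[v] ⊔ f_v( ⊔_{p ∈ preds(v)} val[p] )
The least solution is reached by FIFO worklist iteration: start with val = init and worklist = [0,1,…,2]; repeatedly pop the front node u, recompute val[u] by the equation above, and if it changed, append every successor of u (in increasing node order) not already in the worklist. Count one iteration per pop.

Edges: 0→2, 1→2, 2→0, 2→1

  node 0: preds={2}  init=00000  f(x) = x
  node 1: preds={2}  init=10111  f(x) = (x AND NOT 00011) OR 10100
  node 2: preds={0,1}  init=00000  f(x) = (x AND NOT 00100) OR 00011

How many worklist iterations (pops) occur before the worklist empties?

6

Worklist (6 pops):
  #1 pop 0: in=00000 → 00000 (no change)
  #2 pop 1: in=00000 → 10111 (no change)
  #3 pop 2: in=10111 → 10011 (was 00000); enqueue [0,1]
  #4 pop 0: in=10011 → 10011 (was 00000); enqueue [2]
  #5 pop 1: in=10011 → 10111 (no change)
  #6 pop 2: in=10111 → 10011 (no change)

Fixpoint:
  val[0] = 10011
  val[1] = 10111
  val[2] = 10011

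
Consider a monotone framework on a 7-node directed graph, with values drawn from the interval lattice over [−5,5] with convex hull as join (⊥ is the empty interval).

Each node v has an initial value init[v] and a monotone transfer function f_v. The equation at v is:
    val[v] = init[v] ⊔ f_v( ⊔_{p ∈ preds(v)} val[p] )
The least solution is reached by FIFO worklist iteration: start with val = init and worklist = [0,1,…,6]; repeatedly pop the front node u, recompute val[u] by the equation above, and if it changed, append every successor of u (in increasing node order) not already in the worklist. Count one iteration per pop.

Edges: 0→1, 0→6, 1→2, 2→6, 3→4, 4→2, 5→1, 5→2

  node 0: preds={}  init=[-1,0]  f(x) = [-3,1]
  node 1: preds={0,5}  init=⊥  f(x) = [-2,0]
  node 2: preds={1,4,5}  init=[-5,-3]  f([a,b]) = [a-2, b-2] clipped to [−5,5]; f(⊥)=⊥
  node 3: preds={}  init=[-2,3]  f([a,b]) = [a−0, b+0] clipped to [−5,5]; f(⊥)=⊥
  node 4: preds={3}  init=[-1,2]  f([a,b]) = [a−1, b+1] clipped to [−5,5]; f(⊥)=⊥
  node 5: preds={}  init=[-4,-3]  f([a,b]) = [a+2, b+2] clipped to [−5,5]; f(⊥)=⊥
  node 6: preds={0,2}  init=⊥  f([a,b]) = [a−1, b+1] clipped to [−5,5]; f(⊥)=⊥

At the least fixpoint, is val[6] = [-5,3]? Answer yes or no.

Iteration log — 9 steps:
  step 1. node 0  ⊔preds=⊥  new=[-3,1]  old=[-1,0]  +wl: 
  step 2. node 1  ⊔preds=[-4,1]  new=[-2,0]  old=⊥  +wl: 
  step 3. node 2  ⊔preds=[-4,2]  new=[-5,0]  old=[-5,-3]  +wl: 
  step 4. node 3  ⊔preds=⊥  new=[-2,3]  stable
  step 5. node 4  ⊔preds=[-2,3]  new=[-3,4]  old=[-1,2]  +wl: 2
  step 6. node 5  ⊔preds=⊥  new=[-4,-3]  stable
  step 7. node 6  ⊔preds=[-5,1]  new=[-5,2]  old=⊥  +wl: 
  step 8. node 2  ⊔preds=[-4,4]  new=[-5,2]  old=[-5,0]  +wl: 6
  step 9. node 6  ⊔preds=[-5,2]  new=[-5,3]  old=[-5,2]  +wl: 

Least fixpoint reached:
  node 0: [-3,1]
  node 1: [-2,0]
  node 2: [-5,2]
  node 3: [-2,3]
  node 4: [-3,4]
  node 5: [-4,-3]
  node 6: [-5,3]

yes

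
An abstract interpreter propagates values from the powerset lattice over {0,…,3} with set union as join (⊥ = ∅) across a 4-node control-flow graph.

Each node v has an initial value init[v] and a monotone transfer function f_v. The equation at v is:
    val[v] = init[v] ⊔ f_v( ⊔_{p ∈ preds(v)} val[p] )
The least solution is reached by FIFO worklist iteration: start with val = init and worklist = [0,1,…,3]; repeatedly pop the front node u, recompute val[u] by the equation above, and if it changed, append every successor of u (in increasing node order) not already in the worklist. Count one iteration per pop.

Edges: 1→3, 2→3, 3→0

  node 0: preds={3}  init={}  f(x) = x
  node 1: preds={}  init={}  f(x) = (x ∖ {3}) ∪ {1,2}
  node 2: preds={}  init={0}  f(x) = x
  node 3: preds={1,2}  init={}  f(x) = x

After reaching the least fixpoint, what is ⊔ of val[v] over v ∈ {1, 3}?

{0,1,2}

Trace (5 dequeues):
  [1] u=0 | in {} | out {} | ==
  [2] u=1 | in {} | out {1,2} | prev {} | push {}
  [3] u=2 | in {} | out {0} | ==
  [4] u=3 | in {0,1,2} | out {0,1,2} | prev {} | push {0}
  [5] u=0 | in {0,1,2} | out {0,1,2} | prev {} | push {}

Converged values:
  [0] {0,1,2}
  [1] {1,2}
  [2] {0}
  [3] {0,1,2}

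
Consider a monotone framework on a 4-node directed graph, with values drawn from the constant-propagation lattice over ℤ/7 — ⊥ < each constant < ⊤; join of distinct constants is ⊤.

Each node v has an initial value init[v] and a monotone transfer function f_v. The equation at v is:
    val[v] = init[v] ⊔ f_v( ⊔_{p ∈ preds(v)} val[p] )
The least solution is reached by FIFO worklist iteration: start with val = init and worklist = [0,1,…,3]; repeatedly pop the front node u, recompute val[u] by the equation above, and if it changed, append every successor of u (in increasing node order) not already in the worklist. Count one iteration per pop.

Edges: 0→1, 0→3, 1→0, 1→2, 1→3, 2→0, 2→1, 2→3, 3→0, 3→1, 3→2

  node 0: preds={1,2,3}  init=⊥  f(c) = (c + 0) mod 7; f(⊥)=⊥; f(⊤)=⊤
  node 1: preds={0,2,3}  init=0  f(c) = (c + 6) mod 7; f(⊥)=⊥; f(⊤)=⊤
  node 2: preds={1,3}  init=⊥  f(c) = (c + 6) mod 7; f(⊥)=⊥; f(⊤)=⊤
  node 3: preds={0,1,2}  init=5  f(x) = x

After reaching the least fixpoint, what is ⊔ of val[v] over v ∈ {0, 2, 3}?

Worklist (7 pops):
  #1 pop 0: in=⊤ → ⊤ (was ⊥); enqueue []
  #2 pop 1: in=⊤ → ⊤ (was 0); enqueue [0]
  #3 pop 2: in=⊤ → ⊤ (was ⊥); enqueue [1]
  #4 pop 3: in=⊤ → ⊤ (was 5); enqueue [2]
  #5 pop 0: in=⊤ → ⊤ (no change)
  #6 pop 1: in=⊤ → ⊤ (no change)
  #7 pop 2: in=⊤ → ⊤ (no change)

Fixpoint:
  val[0] = ⊤
  val[1] = ⊤
  val[2] = ⊤
  val[3] = ⊤

⊤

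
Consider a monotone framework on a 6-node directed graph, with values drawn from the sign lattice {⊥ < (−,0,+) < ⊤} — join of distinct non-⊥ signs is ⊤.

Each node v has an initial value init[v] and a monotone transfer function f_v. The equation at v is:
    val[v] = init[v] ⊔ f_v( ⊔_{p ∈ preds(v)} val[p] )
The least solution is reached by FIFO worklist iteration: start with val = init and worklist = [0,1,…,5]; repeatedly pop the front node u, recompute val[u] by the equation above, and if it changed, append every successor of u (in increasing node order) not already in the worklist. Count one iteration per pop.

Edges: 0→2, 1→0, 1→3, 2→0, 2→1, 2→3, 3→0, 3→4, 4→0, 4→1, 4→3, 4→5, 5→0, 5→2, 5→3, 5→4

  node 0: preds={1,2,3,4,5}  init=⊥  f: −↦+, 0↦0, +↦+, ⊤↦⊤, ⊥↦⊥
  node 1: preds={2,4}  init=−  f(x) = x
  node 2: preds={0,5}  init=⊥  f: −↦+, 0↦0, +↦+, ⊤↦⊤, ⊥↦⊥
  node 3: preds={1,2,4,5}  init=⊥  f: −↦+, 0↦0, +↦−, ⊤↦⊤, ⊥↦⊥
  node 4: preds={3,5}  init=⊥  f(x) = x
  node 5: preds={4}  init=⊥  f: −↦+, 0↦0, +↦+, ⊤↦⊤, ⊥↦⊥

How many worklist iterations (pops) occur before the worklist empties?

14

Iteration log — 14 steps:
  step 1. node 0  ⊔preds=−  new=+  old=⊥  +wl: 
  step 2. node 1  ⊔preds=⊥  new=−  stable
  step 3. node 2  ⊔preds=+  new=+  old=⊥  +wl: 0,1
  step 4. node 3  ⊔preds=⊤  new=⊤  old=⊥  +wl: 
  step 5. node 4  ⊔preds=⊤  new=⊤  old=⊥  +wl: 3
  step 6. node 5  ⊔preds=⊤  new=⊤  old=⊥  +wl: 2,4
  step 7. node 0  ⊔preds=⊤  new=⊤  old=+  +wl: 
  step 8. node 1  ⊔preds=⊤  new=⊤  old=−  +wl: 0
  step 9. node 3  ⊔preds=⊤  new=⊤  stable
  step 10. node 2  ⊔preds=⊤  new=⊤  old=+  +wl: 1,3
  step 11. node 4  ⊔preds=⊤  new=⊤  stable
  step 12. node 0  ⊔preds=⊤  new=⊤  stable
  step 13. node 1  ⊔preds=⊤  new=⊤  stable
  step 14. node 3  ⊔preds=⊤  new=⊤  stable

Least fixpoint reached:
  node 0: ⊤
  node 1: ⊤
  node 2: ⊤
  node 3: ⊤
  node 4: ⊤
  node 5: ⊤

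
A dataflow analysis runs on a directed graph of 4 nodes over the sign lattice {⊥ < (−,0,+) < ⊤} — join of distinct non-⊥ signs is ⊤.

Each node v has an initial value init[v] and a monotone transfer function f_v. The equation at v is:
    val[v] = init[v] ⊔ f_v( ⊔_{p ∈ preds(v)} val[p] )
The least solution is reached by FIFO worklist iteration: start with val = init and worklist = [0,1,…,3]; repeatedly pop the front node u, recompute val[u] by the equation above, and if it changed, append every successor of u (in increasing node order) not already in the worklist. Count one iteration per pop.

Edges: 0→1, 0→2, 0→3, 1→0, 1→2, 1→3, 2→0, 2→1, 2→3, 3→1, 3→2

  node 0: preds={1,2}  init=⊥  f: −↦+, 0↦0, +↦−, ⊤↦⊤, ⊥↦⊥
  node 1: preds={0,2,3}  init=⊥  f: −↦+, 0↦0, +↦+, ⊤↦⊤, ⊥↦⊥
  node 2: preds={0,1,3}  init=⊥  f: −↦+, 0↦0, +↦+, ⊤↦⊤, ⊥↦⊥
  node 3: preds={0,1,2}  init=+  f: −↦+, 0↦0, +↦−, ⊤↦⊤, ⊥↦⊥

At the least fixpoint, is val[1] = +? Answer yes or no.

Worklist (12 pops):
  #1 pop 0: in=⊥ → ⊥ (no change)
  #2 pop 1: in=+ → + (was ⊥); enqueue [0]
  #3 pop 2: in=+ → + (was ⊥); enqueue [1]
  #4 pop 3: in=+ → ⊤ (was +); enqueue [2]
  #5 pop 0: in=+ → − (was ⊥); enqueue [3]
  #6 pop 1: in=⊤ → ⊤ (was +); enqueue [0]
  #7 pop 2: in=⊤ → ⊤ (was +); enqueue [1]
  #8 pop 3: in=⊤ → ⊤ (no change)
  #9 pop 0: in=⊤ → ⊤ (was −); enqueue [2,3]
  #10 pop 1: in=⊤ → ⊤ (no change)
  #11 pop 2: in=⊤ → ⊤ (no change)
  #12 pop 3: in=⊤ → ⊤ (no change)

Fixpoint:
  val[0] = ⊤
  val[1] = ⊤
  val[2] = ⊤
  val[3] = ⊤

no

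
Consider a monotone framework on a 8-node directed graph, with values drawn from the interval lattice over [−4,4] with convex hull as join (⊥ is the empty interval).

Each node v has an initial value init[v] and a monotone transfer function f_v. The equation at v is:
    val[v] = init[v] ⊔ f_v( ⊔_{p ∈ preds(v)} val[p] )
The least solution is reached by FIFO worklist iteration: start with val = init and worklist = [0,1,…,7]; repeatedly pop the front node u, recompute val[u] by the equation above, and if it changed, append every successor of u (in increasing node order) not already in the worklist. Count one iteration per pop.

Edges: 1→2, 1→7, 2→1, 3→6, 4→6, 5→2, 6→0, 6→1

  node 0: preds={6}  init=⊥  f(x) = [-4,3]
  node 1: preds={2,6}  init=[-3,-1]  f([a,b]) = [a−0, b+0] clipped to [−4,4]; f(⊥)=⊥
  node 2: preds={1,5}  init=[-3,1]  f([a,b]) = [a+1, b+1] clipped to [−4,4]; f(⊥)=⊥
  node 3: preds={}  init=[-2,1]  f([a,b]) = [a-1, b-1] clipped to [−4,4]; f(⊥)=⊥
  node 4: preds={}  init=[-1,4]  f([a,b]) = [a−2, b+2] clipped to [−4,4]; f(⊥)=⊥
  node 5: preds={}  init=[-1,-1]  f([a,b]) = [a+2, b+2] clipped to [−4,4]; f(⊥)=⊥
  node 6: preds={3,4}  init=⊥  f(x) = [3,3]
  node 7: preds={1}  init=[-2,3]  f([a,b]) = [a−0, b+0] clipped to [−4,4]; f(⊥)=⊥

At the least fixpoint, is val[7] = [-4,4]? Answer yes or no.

Trace (15 dequeues):
  [1] u=0 | in ⊥ | out [-4,3] | prev ⊥ | push {}
  [2] u=1 | in [-3,1] | out [-3,1] | prev [-3,-1] | push {}
  [3] u=2 | in [-3,1] | out [-3,2] | prev [-3,1] | push {1}
  [4] u=3 | in ⊥ | out [-2,1] | ==
  [5] u=4 | in ⊥ | out [-1,4] | ==
  [6] u=5 | in ⊥ | out [-1,-1] | ==
  [7] u=6 | in [-2,4] | out [3,3] | prev ⊥ | push {0}
  [8] u=7 | in [-3,1] | out [-3,3] | prev [-2,3] | push {}
  [9] u=1 | in [-3,3] | out [-3,3] | prev [-3,1] | push {2,7}
  [10] u=0 | in [3,3] | out [-4,3] | ==
  [11] u=2 | in [-3,3] | out [-3,4] | prev [-3,2] | push {1}
  [12] u=7 | in [-3,3] | out [-3,3] | ==
  [13] u=1 | in [-3,4] | out [-3,4] | prev [-3,3] | push {2,7}
  [14] u=2 | in [-3,4] | out [-3,4] | ==
  [15] u=7 | in [-3,4] | out [-3,4] | prev [-3,3] | push {}

Converged values:
  [0] [-4,3]
  [1] [-3,4]
  [2] [-3,4]
  [3] [-2,1]
  [4] [-1,4]
  [5] [-1,-1]
  [6] [3,3]
  [7] [-3,4]

no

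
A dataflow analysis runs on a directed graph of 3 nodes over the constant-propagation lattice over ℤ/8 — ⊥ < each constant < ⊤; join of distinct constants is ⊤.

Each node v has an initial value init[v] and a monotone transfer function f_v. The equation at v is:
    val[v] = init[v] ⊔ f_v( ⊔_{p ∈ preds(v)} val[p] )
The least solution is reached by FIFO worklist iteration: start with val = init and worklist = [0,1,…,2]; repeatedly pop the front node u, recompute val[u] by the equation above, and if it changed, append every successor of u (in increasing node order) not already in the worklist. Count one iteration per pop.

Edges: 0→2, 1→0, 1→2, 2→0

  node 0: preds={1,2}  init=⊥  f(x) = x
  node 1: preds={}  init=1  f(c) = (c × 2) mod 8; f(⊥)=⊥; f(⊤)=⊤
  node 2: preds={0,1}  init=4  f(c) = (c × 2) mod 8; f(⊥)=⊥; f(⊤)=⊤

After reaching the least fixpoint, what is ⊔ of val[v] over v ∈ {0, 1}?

Iteration log — 4 steps:
  step 1. node 0  ⊔preds=⊤  new=⊤  old=⊥  +wl: 
  step 2. node 1  ⊔preds=⊥  new=1  stable
  step 3. node 2  ⊔preds=⊤  new=⊤  old=4  +wl: 0
  step 4. node 0  ⊔preds=⊤  new=⊤  stable

Least fixpoint reached:
  node 0: ⊤
  node 1: 1
  node 2: ⊤

⊤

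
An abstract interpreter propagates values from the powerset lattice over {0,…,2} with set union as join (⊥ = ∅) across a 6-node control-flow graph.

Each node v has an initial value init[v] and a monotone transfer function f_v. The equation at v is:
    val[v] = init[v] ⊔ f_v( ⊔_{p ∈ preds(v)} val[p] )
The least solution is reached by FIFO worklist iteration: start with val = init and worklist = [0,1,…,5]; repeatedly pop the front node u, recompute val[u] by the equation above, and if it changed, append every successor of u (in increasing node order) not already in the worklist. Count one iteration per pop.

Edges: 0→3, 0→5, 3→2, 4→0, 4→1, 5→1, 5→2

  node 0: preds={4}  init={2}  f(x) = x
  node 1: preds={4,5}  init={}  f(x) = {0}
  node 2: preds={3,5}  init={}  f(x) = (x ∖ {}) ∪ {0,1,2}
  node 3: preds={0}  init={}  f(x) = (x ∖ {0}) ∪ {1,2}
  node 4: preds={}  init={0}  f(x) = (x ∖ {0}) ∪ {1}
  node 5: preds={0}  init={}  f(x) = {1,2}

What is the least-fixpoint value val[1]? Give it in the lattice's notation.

{0}

Worklist (11 pops):
  #1 pop 0: in={0} → {0,2} (was {2}); enqueue []
  #2 pop 1: in={0} → {0} (was {}); enqueue []
  #3 pop 2: in={} → {0,1,2} (was {}); enqueue []
  #4 pop 3: in={0,2} → {1,2} (was {}); enqueue [2]
  #5 pop 4: in={} → {0,1} (was {0}); enqueue [0,1]
  #6 pop 5: in={0,2} → {1,2} (was {}); enqueue []
  #7 pop 2: in={1,2} → {0,1,2} (no change)
  #8 pop 0: in={0,1} → {0,1,2} (was {0,2}); enqueue [3,5]
  #9 pop 1: in={0,1,2} → {0} (no change)
  #10 pop 3: in={0,1,2} → {1,2} (no change)
  #11 pop 5: in={0,1,2} → {1,2} (no change)

Fixpoint:
  val[0] = {0,1,2}
  val[1] = {0}
  val[2] = {0,1,2}
  val[3] = {1,2}
  val[4] = {0,1}
  val[5] = {1,2}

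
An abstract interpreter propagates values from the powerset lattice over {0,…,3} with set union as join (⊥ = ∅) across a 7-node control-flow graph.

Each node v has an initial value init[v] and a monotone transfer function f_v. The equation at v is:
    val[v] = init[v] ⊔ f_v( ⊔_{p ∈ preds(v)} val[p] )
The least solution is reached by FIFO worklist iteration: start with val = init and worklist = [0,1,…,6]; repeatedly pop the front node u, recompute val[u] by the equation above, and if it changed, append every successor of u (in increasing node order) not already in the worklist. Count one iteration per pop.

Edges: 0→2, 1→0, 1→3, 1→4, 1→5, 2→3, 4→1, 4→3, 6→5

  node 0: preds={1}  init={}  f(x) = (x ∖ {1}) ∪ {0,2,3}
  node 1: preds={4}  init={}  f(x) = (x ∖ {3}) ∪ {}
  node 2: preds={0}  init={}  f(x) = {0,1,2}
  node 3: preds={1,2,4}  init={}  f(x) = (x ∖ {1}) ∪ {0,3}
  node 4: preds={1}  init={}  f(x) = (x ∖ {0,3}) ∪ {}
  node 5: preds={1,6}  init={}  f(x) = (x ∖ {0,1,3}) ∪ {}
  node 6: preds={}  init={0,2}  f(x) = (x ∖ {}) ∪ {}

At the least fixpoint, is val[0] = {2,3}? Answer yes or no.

no

Iteration log — 7 steps:
  step 1. node 0  ⊔preds={}  new={0,2,3}  old={}  +wl: 
  step 2. node 1  ⊔preds={}  new={}  stable
  step 3. node 2  ⊔preds={0,2,3}  new={0,1,2}  old={}  +wl: 
  step 4. node 3  ⊔preds={0,1,2}  new={0,2,3}  old={}  +wl: 
  step 5. node 4  ⊔preds={}  new={}  stable
  step 6. node 5  ⊔preds={0,2}  new={2}  old={}  +wl: 
  step 7. node 6  ⊔preds={}  new={0,2}  stable

Least fixpoint reached:
  node 0: {0,2,3}
  node 1: {}
  node 2: {0,1,2}
  node 3: {0,2,3}
  node 4: {}
  node 5: {2}
  node 6: {0,2}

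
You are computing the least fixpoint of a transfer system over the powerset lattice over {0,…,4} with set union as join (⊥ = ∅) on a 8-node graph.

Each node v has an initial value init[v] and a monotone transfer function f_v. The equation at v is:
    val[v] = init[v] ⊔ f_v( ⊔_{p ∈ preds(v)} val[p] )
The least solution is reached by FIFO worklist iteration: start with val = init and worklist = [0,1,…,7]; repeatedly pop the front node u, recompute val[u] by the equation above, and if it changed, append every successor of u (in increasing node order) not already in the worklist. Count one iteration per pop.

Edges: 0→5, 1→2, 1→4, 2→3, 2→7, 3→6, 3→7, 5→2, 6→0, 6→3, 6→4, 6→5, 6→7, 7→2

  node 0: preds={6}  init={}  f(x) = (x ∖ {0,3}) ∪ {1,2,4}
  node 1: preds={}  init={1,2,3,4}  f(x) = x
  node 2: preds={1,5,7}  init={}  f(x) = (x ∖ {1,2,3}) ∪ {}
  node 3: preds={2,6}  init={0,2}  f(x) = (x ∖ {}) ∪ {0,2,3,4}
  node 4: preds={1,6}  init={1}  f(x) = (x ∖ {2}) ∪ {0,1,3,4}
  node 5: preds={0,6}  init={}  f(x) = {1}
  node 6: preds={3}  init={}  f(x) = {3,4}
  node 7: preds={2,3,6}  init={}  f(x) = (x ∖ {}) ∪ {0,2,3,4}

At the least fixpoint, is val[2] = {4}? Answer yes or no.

no

Trace (14 dequeues):
  [1] u=0 | in {} | out {1,2,4} | prev {} | push {}
  [2] u=1 | in {} | out {1,2,3,4} | ==
  [3] u=2 | in {1,2,3,4} | out {4} | prev {} | push {}
  [4] u=3 | in {4} | out {0,2,3,4} | prev {0,2} | push {}
  [5] u=4 | in {1,2,3,4} | out {0,1,3,4} | prev {1} | push {}
  [6] u=5 | in {1,2,4} | out {1} | prev {} | push {2}
  [7] u=6 | in {0,2,3,4} | out {3,4} | prev {} | push {0,3,4,5}
  [8] u=7 | in {0,2,3,4} | out {0,2,3,4} | prev {} | push {}
  [9] u=2 | in {0,1,2,3,4} | out {0,4} | prev {4} | push {7}
  [10] u=0 | in {3,4} | out {1,2,4} | ==
  [11] u=3 | in {0,3,4} | out {0,2,3,4} | ==
  [12] u=4 | in {1,2,3,4} | out {0,1,3,4} | ==
  [13] u=5 | in {1,2,3,4} | out {1} | ==
  [14] u=7 | in {0,2,3,4} | out {0,2,3,4} | ==

Converged values:
  [0] {1,2,4}
  [1] {1,2,3,4}
  [2] {0,4}
  [3] {0,2,3,4}
  [4] {0,1,3,4}
  [5] {1}
  [6] {3,4}
  [7] {0,2,3,4}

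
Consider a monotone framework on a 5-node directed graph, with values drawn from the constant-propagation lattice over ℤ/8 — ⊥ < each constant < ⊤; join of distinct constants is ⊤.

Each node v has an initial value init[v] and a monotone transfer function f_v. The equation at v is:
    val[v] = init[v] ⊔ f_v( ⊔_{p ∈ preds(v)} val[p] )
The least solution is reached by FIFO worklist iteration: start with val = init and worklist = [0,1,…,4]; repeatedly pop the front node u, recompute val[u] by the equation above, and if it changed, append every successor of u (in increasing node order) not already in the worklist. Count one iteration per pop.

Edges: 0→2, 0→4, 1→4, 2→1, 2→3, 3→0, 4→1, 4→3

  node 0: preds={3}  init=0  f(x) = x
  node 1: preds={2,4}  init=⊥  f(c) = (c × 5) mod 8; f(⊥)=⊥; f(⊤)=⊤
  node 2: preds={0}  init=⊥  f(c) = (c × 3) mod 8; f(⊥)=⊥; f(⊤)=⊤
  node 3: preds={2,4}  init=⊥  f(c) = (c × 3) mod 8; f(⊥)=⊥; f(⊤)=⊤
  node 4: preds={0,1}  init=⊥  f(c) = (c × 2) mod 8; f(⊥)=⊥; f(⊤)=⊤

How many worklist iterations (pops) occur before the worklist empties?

Worklist (9 pops):
  #1 pop 0: in=⊥ → 0 (no change)
  #2 pop 1: in=⊥ → ⊥ (no change)
  #3 pop 2: in=0 → 0 (was ⊥); enqueue [1]
  #4 pop 3: in=0 → 0 (was ⊥); enqueue [0]
  #5 pop 4: in=0 → 0 (was ⊥); enqueue [3]
  #6 pop 1: in=0 → 0 (was ⊥); enqueue [4]
  #7 pop 0: in=0 → 0 (no change)
  #8 pop 3: in=0 → 0 (no change)
  #9 pop 4: in=0 → 0 (no change)

Fixpoint:
  val[0] = 0
  val[1] = 0
  val[2] = 0
  val[3] = 0
  val[4] = 0

9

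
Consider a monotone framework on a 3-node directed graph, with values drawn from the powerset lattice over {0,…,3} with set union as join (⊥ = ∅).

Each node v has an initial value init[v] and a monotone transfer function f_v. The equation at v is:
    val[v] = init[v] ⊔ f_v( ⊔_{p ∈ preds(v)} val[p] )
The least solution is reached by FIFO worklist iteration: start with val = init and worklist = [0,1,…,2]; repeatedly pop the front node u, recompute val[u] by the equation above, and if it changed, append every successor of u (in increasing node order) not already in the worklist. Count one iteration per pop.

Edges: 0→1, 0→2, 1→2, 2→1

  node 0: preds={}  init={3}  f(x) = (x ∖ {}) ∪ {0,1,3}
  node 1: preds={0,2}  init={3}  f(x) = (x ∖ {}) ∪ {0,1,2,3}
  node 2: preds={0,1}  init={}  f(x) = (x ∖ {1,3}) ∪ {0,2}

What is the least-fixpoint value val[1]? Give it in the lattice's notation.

Worklist (4 pops):
  #1 pop 0: in={} → {0,1,3} (was {3}); enqueue []
  #2 pop 1: in={0,1,3} → {0,1,2,3} (was {3}); enqueue []
  #3 pop 2: in={0,1,2,3} → {0,2} (was {}); enqueue [1]
  #4 pop 1: in={0,1,2,3} → {0,1,2,3} (no change)

Fixpoint:
  val[0] = {0,1,3}
  val[1] = {0,1,2,3}
  val[2] = {0,2}

{0,1,2,3}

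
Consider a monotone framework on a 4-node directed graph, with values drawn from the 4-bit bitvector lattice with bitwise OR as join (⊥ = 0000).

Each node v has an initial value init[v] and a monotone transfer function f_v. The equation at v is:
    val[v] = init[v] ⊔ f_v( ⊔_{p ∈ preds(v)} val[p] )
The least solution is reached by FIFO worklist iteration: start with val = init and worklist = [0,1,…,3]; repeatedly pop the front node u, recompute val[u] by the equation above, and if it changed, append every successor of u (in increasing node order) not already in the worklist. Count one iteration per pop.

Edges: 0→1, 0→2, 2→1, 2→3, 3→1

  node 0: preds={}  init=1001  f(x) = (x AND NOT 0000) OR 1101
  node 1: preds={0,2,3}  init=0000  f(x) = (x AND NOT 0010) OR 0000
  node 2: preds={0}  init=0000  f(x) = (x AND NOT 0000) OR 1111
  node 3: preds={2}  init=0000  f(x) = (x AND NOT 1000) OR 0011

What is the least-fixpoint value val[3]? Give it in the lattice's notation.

0111

Worklist (5 pops):
  #1 pop 0: in=0000 → 1101 (was 1001); enqueue []
  #2 pop 1: in=1101 → 1101 (was 0000); enqueue []
  #3 pop 2: in=1101 → 1111 (was 0000); enqueue [1]
  #4 pop 3: in=1111 → 0111 (was 0000); enqueue []
  #5 pop 1: in=1111 → 1101 (no change)

Fixpoint:
  val[0] = 1101
  val[1] = 1101
  val[2] = 1111
  val[3] = 0111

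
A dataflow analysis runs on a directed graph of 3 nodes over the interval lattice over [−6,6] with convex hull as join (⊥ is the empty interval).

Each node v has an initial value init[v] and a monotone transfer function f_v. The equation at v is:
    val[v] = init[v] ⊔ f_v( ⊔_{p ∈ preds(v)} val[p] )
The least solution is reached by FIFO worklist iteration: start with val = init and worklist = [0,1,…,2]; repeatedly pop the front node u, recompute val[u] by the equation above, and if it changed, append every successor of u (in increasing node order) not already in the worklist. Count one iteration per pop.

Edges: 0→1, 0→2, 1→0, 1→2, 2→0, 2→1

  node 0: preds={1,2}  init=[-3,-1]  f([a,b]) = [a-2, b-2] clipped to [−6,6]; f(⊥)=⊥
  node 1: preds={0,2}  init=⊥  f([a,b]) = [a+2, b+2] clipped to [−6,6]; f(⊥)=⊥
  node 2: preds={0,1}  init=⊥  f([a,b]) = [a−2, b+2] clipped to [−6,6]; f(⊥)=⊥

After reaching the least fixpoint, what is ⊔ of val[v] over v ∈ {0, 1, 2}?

Trace (10 dequeues):
  [1] u=0 | in ⊥ | out [-3,-1] | ==
  [2] u=1 | in [-3,-1] | out [-1,1] | prev ⊥ | push {0}
  [3] u=2 | in [-3,1] | out [-5,3] | prev ⊥ | push {1}
  [4] u=0 | in [-5,3] | out [-6,1] | prev [-3,-1] | push {2}
  [5] u=1 | in [-6,3] | out [-4,5] | prev [-1,1] | push {0}
  [6] u=2 | in [-6,5] | out [-6,6] | prev [-5,3] | push {1}
  [7] u=0 | in [-6,6] | out [-6,4] | prev [-6,1] | push {2}
  [8] u=1 | in [-6,6] | out [-4,6] | prev [-4,5] | push {0}
  [9] u=2 | in [-6,6] | out [-6,6] | ==
  [10] u=0 | in [-6,6] | out [-6,4] | ==

Converged values:
  [0] [-6,4]
  [1] [-4,6]
  [2] [-6,6]

[-6,6]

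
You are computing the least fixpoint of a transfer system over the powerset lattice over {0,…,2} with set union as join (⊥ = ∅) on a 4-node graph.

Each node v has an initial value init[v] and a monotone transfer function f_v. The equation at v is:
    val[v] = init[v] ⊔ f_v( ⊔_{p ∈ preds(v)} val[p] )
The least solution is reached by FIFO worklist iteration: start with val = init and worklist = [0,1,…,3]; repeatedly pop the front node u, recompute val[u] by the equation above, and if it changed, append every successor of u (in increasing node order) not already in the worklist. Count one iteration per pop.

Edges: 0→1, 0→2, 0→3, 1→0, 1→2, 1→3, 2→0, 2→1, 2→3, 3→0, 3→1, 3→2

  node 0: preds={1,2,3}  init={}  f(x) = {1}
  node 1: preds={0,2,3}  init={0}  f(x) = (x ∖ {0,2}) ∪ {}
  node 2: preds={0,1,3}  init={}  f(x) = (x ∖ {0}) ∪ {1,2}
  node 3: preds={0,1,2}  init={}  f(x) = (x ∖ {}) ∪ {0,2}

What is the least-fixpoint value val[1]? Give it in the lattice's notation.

Worklist (7 pops):
  #1 pop 0: in={0} → {1} (was {}); enqueue []
  #2 pop 1: in={1} → {0,1} (was {0}); enqueue [0]
  #3 pop 2: in={0,1} → {1,2} (was {}); enqueue [1]
  #4 pop 3: in={0,1,2} → {0,1,2} (was {}); enqueue [2]
  #5 pop 0: in={0,1,2} → {1} (no change)
  #6 pop 1: in={0,1,2} → {0,1} (no change)
  #7 pop 2: in={0,1,2} → {1,2} (no change)

Fixpoint:
  val[0] = {1}
  val[1] = {0,1}
  val[2] = {1,2}
  val[3] = {0,1,2}

{0,1}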